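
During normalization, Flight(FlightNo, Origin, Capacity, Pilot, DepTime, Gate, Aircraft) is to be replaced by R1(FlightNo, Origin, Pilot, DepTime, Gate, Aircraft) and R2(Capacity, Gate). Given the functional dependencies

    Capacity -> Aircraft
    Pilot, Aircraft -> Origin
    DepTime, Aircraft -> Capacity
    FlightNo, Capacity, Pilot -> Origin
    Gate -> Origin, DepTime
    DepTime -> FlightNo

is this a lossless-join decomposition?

No

Common attributes: R1 ∩ R2 = {Gate}.
Closure of {Gate}: Gate → Origin, DepTime applies, adding Origin, DepTime; DepTime → FlightNo applies, adding FlightNo. So (Gate)⁺ = {FlightNo, Origin, DepTime, Gate}.
The closure contains neither all of R1 = {FlightNo, Origin, Pilot, DepTime, Gate, Aircraft} nor all of R2 = {Capacity, Gate}, so the common attributes are not a superkey of either fragment. The join is lossy.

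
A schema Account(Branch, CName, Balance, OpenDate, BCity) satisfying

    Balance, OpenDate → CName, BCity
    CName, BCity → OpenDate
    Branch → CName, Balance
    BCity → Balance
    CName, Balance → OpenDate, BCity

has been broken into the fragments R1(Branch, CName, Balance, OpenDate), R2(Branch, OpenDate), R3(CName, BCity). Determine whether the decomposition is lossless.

No

Chase test. Columns are Branch, CName, Balance, OpenDate, BCity; row i has aⱼ where attribute j ∈ Ri, else bᵢⱼ.
Initial tableau (one row per fragment):
  row 1: a1 a2 a3 a4 b15
  row 2: a1 b22 b23 a4 b25
  row 3: b31 a2 b33 b34 a5
Rows 1 and 2 agree on Branch; apply Branch→CName, Balance and equate their CName, Balance entries.
Rows 1 and 2 agree on CName, Balance; apply CName, Balance→OpenDate, BCity and equate their OpenDate, BCity entries.
No row becomes fully distinguished — the join is lossy.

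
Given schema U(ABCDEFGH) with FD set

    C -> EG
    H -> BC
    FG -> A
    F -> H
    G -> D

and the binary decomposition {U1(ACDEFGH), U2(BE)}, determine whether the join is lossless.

No

Common attributes: U1 ∩ U2 = {E}.
No dependency enlarges {E}, so (E)⁺ = {E}.
The closure contains neither all of U1 = {ACDEFGH} nor all of U2 = {BE}, so the common attributes are not a superkey of either fragment. The join is lossy.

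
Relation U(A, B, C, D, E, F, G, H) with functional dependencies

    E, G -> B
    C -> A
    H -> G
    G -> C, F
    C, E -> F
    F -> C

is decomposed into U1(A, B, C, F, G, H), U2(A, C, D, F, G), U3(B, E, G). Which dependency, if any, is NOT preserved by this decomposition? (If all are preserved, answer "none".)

Check C, E → F: no single fragment contains all of {C, E, F}, and the restricted closure of {C, E} across the fragments never reaches {F}.
E, G → B is preserved.
C → A is preserved.
H → G is preserved.
G → C, F is preserved.
F → C is preserved.

C, E -> F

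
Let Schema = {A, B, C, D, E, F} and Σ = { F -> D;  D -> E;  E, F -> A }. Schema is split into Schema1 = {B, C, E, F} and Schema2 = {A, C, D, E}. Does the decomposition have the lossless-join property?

Common attributes: Schema1 ∩ Schema2 = {C, E}.
No dependency enlarges {C, E}, so (C, E)⁺ = {C, E}.
The closure contains neither all of Schema1 = {B, C, E, F} nor all of Schema2 = {A, C, D, E}, so the common attributes are not a superkey of either fragment. The join is lossy.

No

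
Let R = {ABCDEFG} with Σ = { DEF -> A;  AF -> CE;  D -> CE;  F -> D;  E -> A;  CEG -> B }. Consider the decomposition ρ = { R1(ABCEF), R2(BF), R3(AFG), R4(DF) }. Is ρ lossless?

No

Chase test. Columns are ABCDEFG; row i has aⱼ where attribute j ∈ Ri, else bᵢⱼ.
Initial tableau (one row per fragment):
  row 1: a1 a2 a3 b14 a5 a6 b17
  row 2: b21 a2 b23 b24 b25 a6 b27
  row 3: a1 b32 b33 b34 b35 a6 a7
  row 4: b41 b42 b43 a4 b45 a6 b47
Rows 1 and 3 agree on AF; apply AF→CE and equate their CE entries.
Rows 1 and 2 agree on F; apply F→D and equate their D entries.
Rows 1 and 3 agree on F; apply F→D and equate their D entries.
Rows 1 and 4 agree on F; apply F→D and equate their D entries.
Rows 1 and 2 agree on D; apply D→CE and equate their CE entries.
Rows 1 and 4 agree on D; apply D→CE and equate their CE entries.
Rows 1 and 2 agree on E; apply E→A and equate their A entries.
Rows 1 and 4 agree on E; apply E→A and equate their A entries.
No row becomes fully distinguished — the join is lossy.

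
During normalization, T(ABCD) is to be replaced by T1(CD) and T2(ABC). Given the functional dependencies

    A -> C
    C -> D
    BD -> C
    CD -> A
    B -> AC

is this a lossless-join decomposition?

Yes

Common attributes: T1 ∩ T2 = {C}.
Closure of {C}: C → D applies, adding D; CD → A applies, adding A. So (C)⁺ = {ACD}.
This closure contains every attribute of T1, so T1 ∩ T2 → T1. The join is lossless.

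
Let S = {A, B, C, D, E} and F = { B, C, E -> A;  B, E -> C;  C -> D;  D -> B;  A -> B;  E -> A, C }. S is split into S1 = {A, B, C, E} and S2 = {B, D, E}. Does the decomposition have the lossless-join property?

Common attributes: S1 ∩ S2 = {B, E}.
Closure of {B, E}: B, E → C applies, adding C; C → D applies, adding D; E → A, C applies, adding A. So (B, E)⁺ = {A, B, C, D, E}.
This closure contains every attribute of S1, so S1 ∩ S2 → S1. The join is lossless.

Yes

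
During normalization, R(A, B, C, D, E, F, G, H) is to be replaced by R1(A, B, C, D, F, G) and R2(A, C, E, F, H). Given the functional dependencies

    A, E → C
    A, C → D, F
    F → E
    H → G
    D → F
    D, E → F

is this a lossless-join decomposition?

No

Common attributes: R1 ∩ R2 = {A, C, F}.
Closure of {A, C, F}: A, C → D, F applies, adding D; F → E applies, adding E. So (A, C, F)⁺ = {A, C, D, E, F}.
The closure contains neither all of R1 = {A, B, C, D, F, G} nor all of R2 = {A, C, E, F, H}, so the common attributes are not a superkey of either fragment. The join is lossy.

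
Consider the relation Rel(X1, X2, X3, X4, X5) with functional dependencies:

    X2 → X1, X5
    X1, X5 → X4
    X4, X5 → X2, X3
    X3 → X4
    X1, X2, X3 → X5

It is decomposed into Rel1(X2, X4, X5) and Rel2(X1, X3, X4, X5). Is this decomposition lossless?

Common attributes: Rel1 ∩ Rel2 = {X4, X5}.
Closure of {X4, X5}: X4, X5 → X2, X3 applies, adding X2, X3; X2 → X1, X5 applies, adding X1. So (X4, X5)⁺ = {X1, X2, X3, X4, X5}.
This closure contains every attribute of Rel1, so Rel1 ∩ Rel2 → Rel1. The join is lossless.

Yes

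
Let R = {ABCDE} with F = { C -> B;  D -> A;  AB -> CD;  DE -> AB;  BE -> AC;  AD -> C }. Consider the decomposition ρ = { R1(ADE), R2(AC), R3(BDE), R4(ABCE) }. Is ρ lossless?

Yes

Chase test. Columns are ABCDE; row i has aⱼ where attribute j ∈ Ri, else bᵢⱼ.
Initial tableau (one row per fragment):
  row 1: a1 b12 b13 a4 a5
  row 2: a1 b22 a3 b24 b25
  row 3: b31 a2 b33 a4 a5
  row 4: a1 a2 a3 b44 a5
Rows 2 and 4 agree on C; apply C→B and equate their B entries.
Rows 1 and 3 agree on D; apply D→A and equate their A entries.
Rows 2 and 3 agree on AB; apply AB→CD and equate their CD entries.
Rows 2 and 4 agree on AB; apply AB→CD and equate their CD entries.
Rows 1 and 3 agree on DE; apply DE→AB and equate their AB entries.
Rows 1 and 3 agree on BE; apply BE→AC and equate their AC entries.
Row 1 is now all distinguished symbols — the join is lossless.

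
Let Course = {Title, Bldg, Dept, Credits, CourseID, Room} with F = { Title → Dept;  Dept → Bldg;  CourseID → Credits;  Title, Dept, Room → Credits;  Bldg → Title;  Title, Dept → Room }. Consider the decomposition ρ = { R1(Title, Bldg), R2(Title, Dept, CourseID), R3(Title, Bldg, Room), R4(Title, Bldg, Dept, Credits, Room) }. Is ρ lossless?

Yes

Chase test. Columns are Title, Bldg, Dept, Credits, CourseID, Room; row i has aⱼ where attribute j ∈ Ri, else bᵢⱼ.
Initial tableau (one row per fragment):
  row 1: a1 a2 b13 b14 b15 b16
  row 2: a1 b22 a3 b24 a5 b26
  row 3: a1 a2 b33 b34 b35 a6
  row 4: a1 a2 a3 a4 b45 a6
Rows 1 and 2 agree on Title; apply Title→Dept and equate their Dept entries.
Rows 1 and 3 agree on Title; apply Title→Dept and equate their Dept entries.
Rows 1 and 2 agree on Dept; apply Dept→Bldg and equate their Bldg entries.
Rows 3 and 4 agree on Title, Dept, Room; apply Title, Dept, Room→Credits and equate their Credits entries.
Rows 1 and 2 agree on Title, Dept; apply Title, Dept→Room and equate their Room entries.
Rows 1 and 3 agree on Title, Dept; apply Title, Dept→Room and equate their Room entries.
Rows 1 and 2 agree on Title, Dept, Room; apply Title, Dept, Room→Credits and equate their Credits entries.
Rows 1 and 3 agree on Title, Dept, Room; apply Title, Dept, Room→Credits and equate their Credits entries.
Row 2 is now all distinguished symbols — the join is lossless.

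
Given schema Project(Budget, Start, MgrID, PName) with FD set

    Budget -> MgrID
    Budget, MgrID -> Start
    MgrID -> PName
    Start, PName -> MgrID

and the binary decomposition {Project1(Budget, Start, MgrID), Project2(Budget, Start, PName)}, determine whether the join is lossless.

Common attributes: Project1 ∩ Project2 = {Budget, Start}.
Closure of {Budget, Start}: Budget → MgrID applies, adding MgrID; MgrID → PName applies, adding PName. So (Budget, Start)⁺ = {Budget, Start, MgrID, PName}.
This closure contains every attribute of Project1, so Project1 ∩ Project2 → Project1. The join is lossless.

Yes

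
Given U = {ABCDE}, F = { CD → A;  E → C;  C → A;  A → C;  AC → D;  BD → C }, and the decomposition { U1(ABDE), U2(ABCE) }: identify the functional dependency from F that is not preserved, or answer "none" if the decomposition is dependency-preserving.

CD → A: restricted closure across fragments reaches A.
E → C lies within U2.
C → A lies within U2.
A → C lies within U2.
AC → D: restricted closure across fragments reaches D.
BD → C: restricted closure across fragments reaches C.
Every dependency is enforceable on the fragments, so the decomposition is dependency-preserving.

none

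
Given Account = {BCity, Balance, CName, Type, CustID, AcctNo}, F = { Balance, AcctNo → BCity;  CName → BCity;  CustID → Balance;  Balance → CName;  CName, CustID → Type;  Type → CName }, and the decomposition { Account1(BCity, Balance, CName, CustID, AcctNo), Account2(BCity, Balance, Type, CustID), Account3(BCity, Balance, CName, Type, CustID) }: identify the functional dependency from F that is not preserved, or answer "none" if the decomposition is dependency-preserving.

none

Balance, AcctNo → BCity lies within Account1.
CName → BCity lies within Account1.
CustID → Balance lies within Account1.
Balance → CName lies within Account1.
CName, CustID → Type lies within Account3.
Type → CName lies within Account3.
Every dependency is enforceable on the fragments, so the decomposition is dependency-preserving.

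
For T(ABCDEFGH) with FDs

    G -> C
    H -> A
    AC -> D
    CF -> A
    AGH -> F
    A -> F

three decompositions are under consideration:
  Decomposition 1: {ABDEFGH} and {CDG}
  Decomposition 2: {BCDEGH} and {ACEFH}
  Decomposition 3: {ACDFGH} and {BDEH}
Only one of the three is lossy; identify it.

Decomposition 3

Decomposition 1: common = {DG}, closure = {CDG} → lossless.
Decomposition 2: common = {CEH}, closure = {ACDEFH} → lossless.
Decomposition 3: common = {DH}, closure = {ADFH} → lossy.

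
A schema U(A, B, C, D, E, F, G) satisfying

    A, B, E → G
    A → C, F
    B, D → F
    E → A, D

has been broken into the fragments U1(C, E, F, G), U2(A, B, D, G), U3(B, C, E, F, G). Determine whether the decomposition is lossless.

No

Chase test. Columns are A, B, C, D, E, F, G; row i has aⱼ where attribute j ∈ Ui, else bᵢⱼ.
Initial tableau (one row per fragment):
  row 1: b11 b12 a3 b14 a5 a6 a7
  row 2: a1 a2 b23 a4 b25 b26 a7
  row 3: b31 a2 a3 b34 a5 a6 a7
Rows 1 and 3 agree on E; apply E→A, D and equate their A, D entries.
No row becomes fully distinguished — the join is lossy.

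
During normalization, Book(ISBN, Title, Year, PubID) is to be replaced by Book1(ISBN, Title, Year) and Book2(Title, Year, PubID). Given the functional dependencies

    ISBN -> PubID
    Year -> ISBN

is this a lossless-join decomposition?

Yes

Common attributes: Book1 ∩ Book2 = {Title, Year}.
Closure of {Title, Year}: Year → ISBN applies, adding ISBN; ISBN → PubID applies, adding PubID. So (Title, Year)⁺ = {ISBN, Title, Year, PubID}.
This closure contains every attribute of Book1, so Book1 ∩ Book2 → Book1. The join is lossless.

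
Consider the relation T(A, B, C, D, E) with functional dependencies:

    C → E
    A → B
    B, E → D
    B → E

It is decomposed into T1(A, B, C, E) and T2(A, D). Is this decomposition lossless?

Common attributes: T1 ∩ T2 = {A}.
Closure of {A}: A → B applies, adding B; B → E applies, adding E; B, E → D applies, adding D. So (A)⁺ = {A, B, D, E}.
This closure contains every attribute of T2, so T1 ∩ T2 → T2. The join is lossless.

Yes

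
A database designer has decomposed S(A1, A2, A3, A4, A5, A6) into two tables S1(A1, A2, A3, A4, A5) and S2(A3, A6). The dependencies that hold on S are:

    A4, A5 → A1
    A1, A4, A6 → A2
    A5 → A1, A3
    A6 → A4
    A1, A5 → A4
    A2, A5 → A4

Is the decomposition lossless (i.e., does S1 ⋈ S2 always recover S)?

Common attributes: S1 ∩ S2 = {A3}.
No dependency enlarges {A3}, so (A3)⁺ = {A3}.
The closure contains neither all of S1 = {A1, A2, A3, A4, A5} nor all of S2 = {A3, A6}, so the common attributes are not a superkey of either fragment. The join is lossy.

No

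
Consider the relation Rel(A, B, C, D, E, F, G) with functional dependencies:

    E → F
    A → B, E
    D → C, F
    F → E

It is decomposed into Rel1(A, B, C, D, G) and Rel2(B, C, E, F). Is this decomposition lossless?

No

Common attributes: Rel1 ∩ Rel2 = {B, C}.
No dependency enlarges {B, C}, so (B, C)⁺ = {B, C}.
The closure contains neither all of Rel1 = {A, B, C, D, G} nor all of Rel2 = {B, C, E, F}, so the common attributes are not a superkey of either fragment. The join is lossy.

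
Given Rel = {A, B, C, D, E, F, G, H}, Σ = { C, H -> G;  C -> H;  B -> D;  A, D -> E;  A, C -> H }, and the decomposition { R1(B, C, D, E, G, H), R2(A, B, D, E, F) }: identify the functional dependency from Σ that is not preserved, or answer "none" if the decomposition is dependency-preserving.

C, H → G lies within R1.
C → H lies within R1.
B → D lies within R1.
A, D → E lies within R2.
A, C → H: restricted closure across fragments reaches H.
Every dependency is enforceable on the fragments, so the decomposition is dependency-preserving.

none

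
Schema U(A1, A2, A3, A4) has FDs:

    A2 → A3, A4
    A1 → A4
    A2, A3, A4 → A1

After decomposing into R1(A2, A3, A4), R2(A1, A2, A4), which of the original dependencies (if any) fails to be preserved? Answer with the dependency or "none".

A2 → A3, A4 lies within R1.
A1 → A4 lies within R2.
A2, A3, A4 → A1: restricted closure across fragments reaches A1.
Every dependency is enforceable on the fragments, so the decomposition is dependency-preserving.

none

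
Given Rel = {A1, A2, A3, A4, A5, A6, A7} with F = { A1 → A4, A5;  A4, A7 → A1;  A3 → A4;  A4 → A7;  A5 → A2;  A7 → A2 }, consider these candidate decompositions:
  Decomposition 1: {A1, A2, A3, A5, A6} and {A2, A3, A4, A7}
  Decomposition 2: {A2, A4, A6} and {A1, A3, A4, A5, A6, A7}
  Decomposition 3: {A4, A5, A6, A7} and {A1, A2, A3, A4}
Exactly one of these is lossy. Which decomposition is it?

Decomposition 3

Decomposition 1: common = {A2, A3}, closure = {A1, A2, A3, A4, A5, A7} → lossless.
Decomposition 2: common = {A4, A6}, closure = {A1, A2, A4, A5, A6, A7} → lossless.
Decomposition 3: common = {A4}, closure = {A1, A2, A4, A5, A7} → lossy.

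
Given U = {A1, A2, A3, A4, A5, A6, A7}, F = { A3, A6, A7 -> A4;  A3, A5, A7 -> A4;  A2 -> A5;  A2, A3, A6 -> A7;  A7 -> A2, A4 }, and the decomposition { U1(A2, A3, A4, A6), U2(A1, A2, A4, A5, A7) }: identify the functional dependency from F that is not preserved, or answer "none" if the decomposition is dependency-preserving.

A2, A3, A6 -> A7

Check A2, A3, A6 → A7: no single fragment contains all of {A2, A3, A6, A7}, and the restricted closure of {A2, A3, A6} across the fragments never reaches {A7}.
A3, A6, A7 → A4 is preserved.
A3, A5, A7 → A4 is preserved.
A2 → A5 is preserved.
A7 → A2, A4 is preserved.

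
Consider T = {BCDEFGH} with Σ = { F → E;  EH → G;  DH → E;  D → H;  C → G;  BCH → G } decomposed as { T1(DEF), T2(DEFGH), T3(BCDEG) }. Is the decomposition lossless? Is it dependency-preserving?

Lossless test (chase): Rows 1 and 2 agree on D; apply D→H and equate their H entries. Rows 1 and 3 agree on D; apply D→H and equate their H entries. Rows 1 and 2 agree on EH; apply EH→G and equate their G entries. No row becomes fully distinguished — the join is lossy.
Dependency preservation: BCH → G is not contained in any single fragment, but the restricted closure of its left-hand side across the fragments still reaches the right-hand side; the remaining FDs each lie inside some fragment. All dependencies are preserved.

lossy but dependency-preserving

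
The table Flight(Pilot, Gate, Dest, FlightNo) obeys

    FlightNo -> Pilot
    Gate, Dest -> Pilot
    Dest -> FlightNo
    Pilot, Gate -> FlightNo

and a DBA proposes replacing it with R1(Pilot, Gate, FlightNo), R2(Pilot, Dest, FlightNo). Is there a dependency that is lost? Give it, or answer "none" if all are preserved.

none

FlightNo → Pilot lies within R1.
Gate, Dest → Pilot: restricted closure across fragments reaches Pilot.
Dest → FlightNo lies within R2.
Pilot, Gate → FlightNo lies within R1.
Every dependency is enforceable on the fragments, so the decomposition is dependency-preserving.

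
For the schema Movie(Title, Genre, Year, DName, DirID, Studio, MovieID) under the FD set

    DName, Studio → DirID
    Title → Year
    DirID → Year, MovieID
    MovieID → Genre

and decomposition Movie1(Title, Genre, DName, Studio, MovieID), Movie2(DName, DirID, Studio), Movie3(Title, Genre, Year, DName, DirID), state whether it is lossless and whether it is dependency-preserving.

lossless but not dependency-preserving

Lossless test (chase): Rows 1 and 2 agree on DName, Studio; apply DName, Studio→DirID and equate their DirID entries. Rows 1 and 3 agree on Title; apply Title→Year and equate their Year entries. Rows 1 and 2 agree on DirID; apply DirID→Year, MovieID and equate their Year, MovieID entries. Rows 1 and 3 agree on DirID; apply DirID→Year, MovieID and equate their Year, MovieID entries. Rows 1 and 2 agree on MovieID; apply MovieID→Genre and equate their Genre entries. Row 1 is now all distinguished symbols — the join is lossless.
Dependency preservation: the restricted closure of {DirID} across the fragments never reaches {Year, MovieID}, so DirID → Year, MovieID cannot be enforced without a join — not preserved.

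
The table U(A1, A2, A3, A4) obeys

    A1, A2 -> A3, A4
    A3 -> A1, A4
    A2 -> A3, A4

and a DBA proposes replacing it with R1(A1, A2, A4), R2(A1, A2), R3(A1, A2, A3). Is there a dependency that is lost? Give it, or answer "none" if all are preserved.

Check A3 → A1, A4: no single fragment contains all of {A1, A3, A4}, and the restricted closure of {A3} across the fragments never reaches {A1, A4}.
A1, A2 → A3, A4 is preserved.
A2 → A3, A4 is preserved.

A3 -> A1, A4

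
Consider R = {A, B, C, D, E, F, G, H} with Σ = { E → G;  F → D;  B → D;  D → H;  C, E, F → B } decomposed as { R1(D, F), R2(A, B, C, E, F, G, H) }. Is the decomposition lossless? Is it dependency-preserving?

lossless but not dependency-preserving

Lossless test: (F)⁺ = {D, F, H}, which contains all of one fragment — lossless.
Dependency preservation: the restricted closure of {B} across the fragments never reaches {D}, so B → D cannot be enforced without a join — not preserved.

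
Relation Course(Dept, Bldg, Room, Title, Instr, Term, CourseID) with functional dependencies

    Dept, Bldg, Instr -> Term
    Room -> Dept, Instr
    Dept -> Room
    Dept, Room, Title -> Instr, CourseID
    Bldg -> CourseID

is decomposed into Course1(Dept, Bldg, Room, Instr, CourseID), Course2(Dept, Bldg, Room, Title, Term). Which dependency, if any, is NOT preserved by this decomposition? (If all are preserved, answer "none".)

Check Dept, Room, Title → Instr, CourseID: no single fragment contains all of {Dept, Room, Title, Instr, CourseID}, and the restricted closure of {Dept, Room, Title} across the fragments never reaches {Instr, CourseID}.
Dept, Bldg, Instr → Term is preserved.
Room → Dept, Instr is preserved.
Dept → Room is preserved.
Bldg → CourseID is preserved.

Dept, Room, Title -> Instr, CourseID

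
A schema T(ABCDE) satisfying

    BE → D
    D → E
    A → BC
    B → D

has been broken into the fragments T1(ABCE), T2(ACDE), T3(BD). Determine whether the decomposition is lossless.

Chase test. Columns are ABCDE; row i has aⱼ where attribute j ∈ Ti, else bᵢⱼ.
Initial tableau (one row per fragment):
  row 1: a1 a2 a3 b14 a5
  row 2: a1 b22 a3 a4 a5
  row 3: b31 a2 b33 a4 b35
Rows 2 and 3 agree on D; apply D→E and equate their E entries.
Rows 1 and 2 agree on A; apply A→BC and equate their BC entries.
Rows 1 and 2 agree on B; apply B→D and equate their D entries.
Row 1 is now all distinguished symbols — the join is lossless.

Yes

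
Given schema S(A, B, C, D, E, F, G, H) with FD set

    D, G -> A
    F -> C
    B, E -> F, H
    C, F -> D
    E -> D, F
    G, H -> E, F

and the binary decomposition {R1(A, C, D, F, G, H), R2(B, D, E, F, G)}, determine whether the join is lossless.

No

Common attributes: R1 ∩ R2 = {D, F, G}.
Closure of {D, F, G}: D, G → A applies, adding A; F → C applies, adding C. So (D, F, G)⁺ = {A, C, D, F, G}.
The closure contains neither all of R1 = {A, C, D, F, G, H} nor all of R2 = {B, D, E, F, G}, so the common attributes are not a superkey of either fragment. The join is lossy.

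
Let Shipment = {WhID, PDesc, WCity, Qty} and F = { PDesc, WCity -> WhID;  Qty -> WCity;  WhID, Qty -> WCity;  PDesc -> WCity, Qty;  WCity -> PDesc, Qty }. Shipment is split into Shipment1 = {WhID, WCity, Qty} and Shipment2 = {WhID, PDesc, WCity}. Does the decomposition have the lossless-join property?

Common attributes: Shipment1 ∩ Shipment2 = {WhID, WCity}.
Closure of {WhID, WCity}: WCity → PDesc, Qty applies, adding PDesc, Qty. So (WhID, WCity)⁺ = {WhID, PDesc, WCity, Qty}.
This closure contains every attribute of Shipment1, so Shipment1 ∩ Shipment2 → Shipment1. The join is lossless.

Yes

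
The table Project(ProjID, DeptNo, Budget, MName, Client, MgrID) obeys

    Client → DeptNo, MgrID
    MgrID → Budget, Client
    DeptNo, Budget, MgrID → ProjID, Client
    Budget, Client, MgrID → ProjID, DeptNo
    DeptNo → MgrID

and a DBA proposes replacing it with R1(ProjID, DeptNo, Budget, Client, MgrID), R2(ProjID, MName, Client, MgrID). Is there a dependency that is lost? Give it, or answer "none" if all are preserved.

Client → DeptNo, MgrID lies within R1.
MgrID → Budget, Client lies within R1.
DeptNo, Budget, MgrID → ProjID, Client lies within R1.
Budget, Client, MgrID → ProjID, DeptNo lies within R1.
DeptNo → MgrID lies within R1.
Every dependency is enforceable on the fragments, so the decomposition is dependency-preserving.

none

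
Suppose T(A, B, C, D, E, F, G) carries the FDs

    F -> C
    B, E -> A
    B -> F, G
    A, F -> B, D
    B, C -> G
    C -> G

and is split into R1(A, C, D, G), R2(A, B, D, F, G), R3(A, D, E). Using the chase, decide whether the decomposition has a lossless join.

No

Chase test. Columns are A, B, C, D, E, F, G; row i has aⱼ where attribute j ∈ Ri, else bᵢⱼ.
Initial tableau (one row per fragment):
  row 1: a1 b12 a3 a4 b15 b16 a7
  row 2: a1 a2 b23 a4 b25 a6 a7
  row 3: a1 b32 b33 a4 a5 b36 b37
No row becomes fully distinguished — the join is lossy.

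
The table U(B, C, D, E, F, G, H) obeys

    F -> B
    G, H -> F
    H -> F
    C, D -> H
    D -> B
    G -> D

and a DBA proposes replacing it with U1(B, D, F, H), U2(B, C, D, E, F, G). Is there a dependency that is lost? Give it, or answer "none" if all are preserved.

Check C, D → H: no single fragment contains all of {C, D, H}, and the restricted closure of {C, D} across the fragments never reaches {H}.
F → B is preserved.
G, H → F is preserved.
H → F is preserved.
D → B is preserved.
G → D is preserved.

C, D -> H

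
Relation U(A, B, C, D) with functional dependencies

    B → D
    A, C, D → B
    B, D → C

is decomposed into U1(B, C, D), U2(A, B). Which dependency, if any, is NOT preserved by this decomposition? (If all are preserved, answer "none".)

A, C, D → B

Check A, C, D → B: no single fragment contains all of {A, B, C, D}, and the restricted closure of {A, C, D} across the fragments never reaches {B}.
B → D is preserved.
B, D → C is preserved.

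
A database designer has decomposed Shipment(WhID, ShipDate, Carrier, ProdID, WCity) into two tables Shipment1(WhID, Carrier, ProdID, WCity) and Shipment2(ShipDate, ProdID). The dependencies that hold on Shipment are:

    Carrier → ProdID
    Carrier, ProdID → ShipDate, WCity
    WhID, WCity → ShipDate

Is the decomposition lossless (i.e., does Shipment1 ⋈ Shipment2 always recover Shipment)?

No

Common attributes: Shipment1 ∩ Shipment2 = {ProdID}.
No dependency enlarges {ProdID}, so (ProdID)⁺ = {ProdID}.
The closure contains neither all of Shipment1 = {WhID, Carrier, ProdID, WCity} nor all of Shipment2 = {ShipDate, ProdID}, so the common attributes are not a superkey of either fragment. The join is lossy.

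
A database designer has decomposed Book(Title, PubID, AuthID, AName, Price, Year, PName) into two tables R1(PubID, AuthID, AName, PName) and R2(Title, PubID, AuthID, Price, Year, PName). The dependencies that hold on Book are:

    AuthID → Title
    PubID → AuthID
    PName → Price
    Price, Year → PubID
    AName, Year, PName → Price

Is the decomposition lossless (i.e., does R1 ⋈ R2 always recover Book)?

No

Common attributes: R1 ∩ R2 = {PubID, AuthID, PName}.
Closure of {PubID, AuthID, PName}: AuthID → Title applies, adding Title; PName → Price applies, adding Price. So (PubID, AuthID, PName)⁺ = {Title, PubID, AuthID, Price, PName}.
The closure contains neither all of R1 = {PubID, AuthID, AName, PName} nor all of R2 = {Title, PubID, AuthID, Price, Year, PName}, so the common attributes are not a superkey of either fragment. The join is lossy.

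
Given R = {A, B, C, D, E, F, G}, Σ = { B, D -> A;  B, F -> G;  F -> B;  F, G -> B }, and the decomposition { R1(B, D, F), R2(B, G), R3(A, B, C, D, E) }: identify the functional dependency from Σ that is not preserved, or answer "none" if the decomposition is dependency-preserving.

B, F -> G

Check B, F → G: no single fragment contains all of {B, F, G}, and the restricted closure of {B, F} across the fragments never reaches {G}.
B, D → A is preserved.
F → B is preserved.
F, G → B is preserved.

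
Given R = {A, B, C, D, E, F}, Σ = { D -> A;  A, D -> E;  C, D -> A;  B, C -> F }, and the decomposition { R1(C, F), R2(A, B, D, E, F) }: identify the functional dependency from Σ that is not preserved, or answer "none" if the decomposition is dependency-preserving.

Check B, C → F: no single fragment contains all of {B, C, F}, and the restricted closure of {B, C} across the fragments never reaches {F}.
D → A is preserved.
A, D → E is preserved.
C, D → A is preserved.

B, C -> F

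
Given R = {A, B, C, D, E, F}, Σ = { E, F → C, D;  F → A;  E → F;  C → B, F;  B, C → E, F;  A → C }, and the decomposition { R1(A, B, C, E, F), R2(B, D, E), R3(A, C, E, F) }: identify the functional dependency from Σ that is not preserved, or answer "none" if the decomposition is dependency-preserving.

E, F → C, D: restricted closure across fragments reaches C, D.
F → A lies within R1.
E → F lies within R1.
C → B, F lies within R1.
B, C → E, F lies within R1.
A → C lies within R1.
Every dependency is enforceable on the fragments, so the decomposition is dependency-preserving.

none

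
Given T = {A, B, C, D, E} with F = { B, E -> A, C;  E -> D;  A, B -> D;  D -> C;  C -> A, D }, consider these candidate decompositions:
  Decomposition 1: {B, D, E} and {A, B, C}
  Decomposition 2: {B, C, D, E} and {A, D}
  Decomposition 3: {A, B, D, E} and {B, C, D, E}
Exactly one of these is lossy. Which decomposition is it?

Decomposition 1

Decomposition 1: common = {B}, closure = {B} → lossy.
Decomposition 2: common = {D}, closure = {A, C, D} → lossless.
Decomposition 3: common = {B, D, E}, closure = {A, B, C, D, E} → lossless.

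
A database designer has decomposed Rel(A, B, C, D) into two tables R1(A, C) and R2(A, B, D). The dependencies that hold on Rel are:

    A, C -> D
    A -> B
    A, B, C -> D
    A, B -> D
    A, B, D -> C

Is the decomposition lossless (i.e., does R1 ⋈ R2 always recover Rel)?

Common attributes: R1 ∩ R2 = {A}.
Closure of {A}: A → B applies, adding B; A, B → D applies, adding D; A, B, D → C applies, adding C. So (A)⁺ = {A, B, C, D}.
This closure contains every attribute of R1, so R1 ∩ R2 → R1. The join is lossless.

Yes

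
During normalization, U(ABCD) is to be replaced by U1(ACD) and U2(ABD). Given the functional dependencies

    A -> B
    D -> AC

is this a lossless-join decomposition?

Yes

Common attributes: U1 ∩ U2 = {AD}.
Closure of {AD}: A → B applies, adding B; D → AC applies, adding C. So (AD)⁺ = {ABCD}.
This closure contains every attribute of U1, so U1 ∩ U2 → U1. The join is lossless.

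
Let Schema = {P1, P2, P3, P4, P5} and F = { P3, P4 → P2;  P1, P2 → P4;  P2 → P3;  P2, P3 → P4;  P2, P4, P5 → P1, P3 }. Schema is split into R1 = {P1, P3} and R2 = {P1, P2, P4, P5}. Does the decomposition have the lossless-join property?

No

Common attributes: R1 ∩ R2 = {P1}.
No dependency enlarges {P1}, so (P1)⁺ = {P1}.
The closure contains neither all of R1 = {P1, P3} nor all of R2 = {P1, P2, P4, P5}, so the common attributes are not a superkey of either fragment. The join is lossy.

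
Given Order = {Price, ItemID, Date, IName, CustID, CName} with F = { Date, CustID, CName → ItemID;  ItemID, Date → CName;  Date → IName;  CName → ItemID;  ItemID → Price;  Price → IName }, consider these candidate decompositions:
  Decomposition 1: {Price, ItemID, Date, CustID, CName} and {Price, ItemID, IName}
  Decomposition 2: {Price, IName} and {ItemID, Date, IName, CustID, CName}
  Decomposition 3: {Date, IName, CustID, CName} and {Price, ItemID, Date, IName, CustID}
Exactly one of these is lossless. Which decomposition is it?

Decomposition 1

Decomposition 1: common = {Price, ItemID}, closure = {Price, ItemID, IName} → lossless.
Decomposition 2: common = {IName}, closure = {IName} → lossy.
Decomposition 3: common = {Date, IName, CustID}, closure = {Date, IName, CustID} → lossy.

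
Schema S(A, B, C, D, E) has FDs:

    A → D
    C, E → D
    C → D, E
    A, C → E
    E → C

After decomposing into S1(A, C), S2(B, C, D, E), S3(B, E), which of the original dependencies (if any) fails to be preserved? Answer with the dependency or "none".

A → D

Check A → D: no single fragment contains all of {A, D}, and the restricted closure of {A} across the fragments never reaches {D}.
C, E → D is preserved.
C → D, E is preserved.
A, C → E is preserved.
E → C is preserved.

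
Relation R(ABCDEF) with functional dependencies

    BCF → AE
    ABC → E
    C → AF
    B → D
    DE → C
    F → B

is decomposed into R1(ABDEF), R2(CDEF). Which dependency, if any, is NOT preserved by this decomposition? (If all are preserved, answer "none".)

BCF → AE: restricted closure across fragments reaches AE.
ABC → E: restricted closure across fragments reaches E.
C → AF: restricted closure across fragments reaches AF.
B → D lies within R1.
DE → C lies within R2.
F → B lies within R1.
Every dependency is enforceable on the fragments, so the decomposition is dependency-preserving.

none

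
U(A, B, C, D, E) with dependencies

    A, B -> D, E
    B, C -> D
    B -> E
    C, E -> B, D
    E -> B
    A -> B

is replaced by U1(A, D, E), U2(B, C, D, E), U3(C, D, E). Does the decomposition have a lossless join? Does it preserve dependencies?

lossy but dependency-preserving

Lossless test (chase): Rows 2 and 3 agree on C, E; apply C, E→B, D and equate their B, D entries. Rows 1 and 2 agree on E; apply E→B and equate their B entries. No row becomes fully distinguished — the join is lossy.
Dependency preservation: A, B → D, E; A → B are not contained in any single fragment, but the restricted closure of each left-hand side across the fragments still reaches the right-hand side; the remaining FDs each lie inside some fragment. All dependencies are preserved.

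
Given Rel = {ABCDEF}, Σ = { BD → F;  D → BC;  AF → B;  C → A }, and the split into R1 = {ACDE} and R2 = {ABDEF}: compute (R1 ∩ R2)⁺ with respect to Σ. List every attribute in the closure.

R1 ∩ R2 = {ADE}.
D → BC applies, adding BC
BD → F applies, adding F
Closure: {ABCDEF}.

ABCDEF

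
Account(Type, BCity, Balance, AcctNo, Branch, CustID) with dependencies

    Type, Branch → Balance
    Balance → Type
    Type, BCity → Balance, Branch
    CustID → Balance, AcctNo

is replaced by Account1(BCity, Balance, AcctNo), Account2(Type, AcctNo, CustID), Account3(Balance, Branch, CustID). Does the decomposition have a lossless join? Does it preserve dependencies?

lossy and not dependency-preserving

Lossless test (chase): Rows 1 and 3 agree on Balance; apply Balance→Type and equate their Type entries. Rows 2 and 3 agree on CustID; apply CustID→Balance, AcctNo and equate their Balance, AcctNo entries. Rows 1 and 2 agree on Balance; apply Balance→Type and equate their Type entries. No row becomes fully distinguished — the join is lossy.
Dependency preservation: the restricted closure of {Type, Branch} across the fragments never reaches {Balance}, so Type, Branch → Balance cannot be enforced without a join — not preserved.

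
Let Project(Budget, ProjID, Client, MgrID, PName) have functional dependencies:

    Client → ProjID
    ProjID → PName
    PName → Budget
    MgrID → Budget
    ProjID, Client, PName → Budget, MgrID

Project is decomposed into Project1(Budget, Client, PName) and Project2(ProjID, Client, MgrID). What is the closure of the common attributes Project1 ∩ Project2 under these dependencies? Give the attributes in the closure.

Budget, ProjID, Client, MgrID, PName

Project1 ∩ Project2 = {Client}.
Client → ProjID applies, adding ProjID
ProjID → PName applies, adding PName
PName → Budget applies, adding Budget
ProjID, Client, PName → Budget, MgrID applies, adding MgrID
Closure: {Budget, ProjID, Client, MgrID, PName}.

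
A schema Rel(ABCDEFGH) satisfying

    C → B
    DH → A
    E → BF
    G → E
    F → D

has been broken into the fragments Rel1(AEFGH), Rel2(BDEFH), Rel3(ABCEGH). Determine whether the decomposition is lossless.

Yes

Chase test. Columns are ABCDEFGH; row i has aⱼ where attribute j ∈ Reli, else bᵢⱼ.
Initial tableau (one row per fragment):
  row 1: a1 b12 b13 b14 a5 a6 a7 a8
  row 2: b21 a2 b23 a4 a5 a6 b27 a8
  row 3: a1 a2 a3 b34 a5 b36 a7 a8
Rows 1 and 2 agree on E; apply E→BF and equate their BF entries.
Rows 1 and 3 agree on E; apply E→BF and equate their BF entries.
Rows 1 and 2 agree on F; apply F→D and equate their D entries.
Rows 1 and 3 agree on F; apply F→D and equate their D entries.
Rows 1 and 2 agree on DH; apply DH→A and equate their A entries.
Row 3 is now all distinguished symbols — the join is lossless.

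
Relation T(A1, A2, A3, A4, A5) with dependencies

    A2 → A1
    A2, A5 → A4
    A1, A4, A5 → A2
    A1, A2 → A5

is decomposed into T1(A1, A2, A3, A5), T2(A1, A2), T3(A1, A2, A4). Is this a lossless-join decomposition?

Chase test. Columns are A1, A2, A3, A4, A5; row i has aⱼ where attribute j ∈ Ti, else bᵢⱼ.
Initial tableau (one row per fragment):
  row 1: a1 a2 a3 b14 a5
  row 2: a1 a2 b23 b24 b25
  row 3: a1 a2 b33 a4 b35
Rows 1 and 2 agree on A1, A2; apply A1, A2→A5 and equate their A5 entries.
Rows 1 and 3 agree on A1, A2; apply A1, A2→A5 and equate their A5 entries.
Rows 1 and 2 agree on A2, A5; apply A2, A5→A4 and equate their A4 entries.
Rows 1 and 3 agree on A2, A5; apply A2, A5→A4 and equate their A4 entries.
Row 1 is now all distinguished symbols — the join is lossless.

Yes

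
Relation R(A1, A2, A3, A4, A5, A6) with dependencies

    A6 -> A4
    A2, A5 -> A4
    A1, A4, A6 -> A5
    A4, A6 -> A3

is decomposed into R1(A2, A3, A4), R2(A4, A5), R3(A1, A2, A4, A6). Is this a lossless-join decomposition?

No

Chase test. Columns are A1, A2, A3, A4, A5, A6; row i has aⱼ where attribute j ∈ Ri, else bᵢⱼ.
Initial tableau (one row per fragment):
  row 1: b11 a2 a3 a4 b15 b16
  row 2: b21 b22 b23 a4 a5 b26
  row 3: a1 a2 b33 a4 b35 a6
No row becomes fully distinguished — the join is lossy.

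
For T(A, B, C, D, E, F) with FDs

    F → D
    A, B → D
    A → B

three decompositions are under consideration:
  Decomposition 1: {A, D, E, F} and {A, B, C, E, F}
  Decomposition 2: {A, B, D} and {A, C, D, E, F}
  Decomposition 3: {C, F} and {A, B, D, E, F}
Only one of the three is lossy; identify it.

Decomposition 1: common = {A, E, F}, closure = {A, B, D, E, F} → lossless.
Decomposition 2: common = {A, D}, closure = {A, B, D} → lossless.
Decomposition 3: common = {F}, closure = {D, F} → lossy.

Decomposition 3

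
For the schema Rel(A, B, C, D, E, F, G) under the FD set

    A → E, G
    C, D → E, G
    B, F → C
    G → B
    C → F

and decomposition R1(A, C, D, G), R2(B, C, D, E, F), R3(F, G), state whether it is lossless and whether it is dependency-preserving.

Lossless test (chase): Rows 1 and 2 agree on C, D; apply C, D→E, G and equate their E, G entries. Rows 1 and 2 agree on G; apply G→B and equate their B entries. Rows 1 and 3 agree on G; apply G→B and equate their B entries. Rows 1 and 2 agree on C; apply C→F and equate their F entries. Rows 1 and 3 agree on B, F; apply B, F→C and equate their C entries. Row 1 is now all distinguished symbols — the join is lossless.
Dependency preservation: the restricted closure of {A} across the fragments never reaches {E, G}, so A → E, G cannot be enforced without a join — not preserved.

lossless but not dependency-preserving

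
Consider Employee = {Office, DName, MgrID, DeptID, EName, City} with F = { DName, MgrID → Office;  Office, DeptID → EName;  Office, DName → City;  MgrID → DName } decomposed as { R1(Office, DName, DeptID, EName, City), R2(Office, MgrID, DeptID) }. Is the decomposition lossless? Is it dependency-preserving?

lossy and not dependency-preserving

Lossless test: (Office, DeptID)⁺ = {Office, DeptID, EName}, which is a superkey of neither fragment — lossy.
Dependency preservation: the restricted closure of {MgrID} across the fragments never reaches {DName}, so MgrID → DName cannot be enforced without a join — not preserved.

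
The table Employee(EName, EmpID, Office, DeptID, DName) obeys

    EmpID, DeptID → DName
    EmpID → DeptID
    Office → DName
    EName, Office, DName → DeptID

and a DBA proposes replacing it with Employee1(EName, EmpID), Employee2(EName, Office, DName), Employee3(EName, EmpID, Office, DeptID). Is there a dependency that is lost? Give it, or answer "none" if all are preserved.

Check EmpID, DeptID → DName: no single fragment contains all of {EmpID, DeptID, DName}, and the restricted closure of {EmpID, DeptID} across the fragments never reaches {DName}.
EmpID → DeptID is preserved.
Office → DName is preserved.
EName, Office, DName → DeptID is preserved.

EmpID, DeptID → DName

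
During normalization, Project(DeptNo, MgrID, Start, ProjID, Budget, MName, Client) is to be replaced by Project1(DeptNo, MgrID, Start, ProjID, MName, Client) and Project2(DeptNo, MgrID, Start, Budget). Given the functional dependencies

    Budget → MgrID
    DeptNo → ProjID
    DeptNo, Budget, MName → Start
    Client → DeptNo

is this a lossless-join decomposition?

No

Common attributes: Project1 ∩ Project2 = {DeptNo, MgrID, Start}.
Closure of {DeptNo, MgrID, Start}: DeptNo → ProjID applies, adding ProjID. So (DeptNo, MgrID, Start)⁺ = {DeptNo, MgrID, Start, ProjID}.
The closure contains neither all of Project1 = {DeptNo, MgrID, Start, ProjID, MName, Client} nor all of Project2 = {DeptNo, MgrID, Start, Budget}, so the common attributes are not a superkey of either fragment. The join is lossy.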